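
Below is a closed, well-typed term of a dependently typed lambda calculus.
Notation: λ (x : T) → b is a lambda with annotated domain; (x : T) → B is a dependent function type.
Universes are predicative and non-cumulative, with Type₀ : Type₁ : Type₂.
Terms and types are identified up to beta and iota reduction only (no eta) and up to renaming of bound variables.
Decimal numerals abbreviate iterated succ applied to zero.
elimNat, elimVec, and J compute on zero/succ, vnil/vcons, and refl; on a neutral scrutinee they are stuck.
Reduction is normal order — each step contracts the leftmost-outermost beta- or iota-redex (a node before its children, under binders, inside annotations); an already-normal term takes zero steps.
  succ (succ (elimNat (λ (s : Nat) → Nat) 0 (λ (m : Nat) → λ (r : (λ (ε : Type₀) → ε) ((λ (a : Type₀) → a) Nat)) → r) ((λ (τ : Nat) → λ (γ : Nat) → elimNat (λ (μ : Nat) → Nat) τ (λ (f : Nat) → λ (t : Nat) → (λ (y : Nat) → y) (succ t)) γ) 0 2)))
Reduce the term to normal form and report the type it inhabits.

normal form:
  2
inferred type:
  Nat
observation: normalization takes exactly 20 steps under the normal-order strategy.


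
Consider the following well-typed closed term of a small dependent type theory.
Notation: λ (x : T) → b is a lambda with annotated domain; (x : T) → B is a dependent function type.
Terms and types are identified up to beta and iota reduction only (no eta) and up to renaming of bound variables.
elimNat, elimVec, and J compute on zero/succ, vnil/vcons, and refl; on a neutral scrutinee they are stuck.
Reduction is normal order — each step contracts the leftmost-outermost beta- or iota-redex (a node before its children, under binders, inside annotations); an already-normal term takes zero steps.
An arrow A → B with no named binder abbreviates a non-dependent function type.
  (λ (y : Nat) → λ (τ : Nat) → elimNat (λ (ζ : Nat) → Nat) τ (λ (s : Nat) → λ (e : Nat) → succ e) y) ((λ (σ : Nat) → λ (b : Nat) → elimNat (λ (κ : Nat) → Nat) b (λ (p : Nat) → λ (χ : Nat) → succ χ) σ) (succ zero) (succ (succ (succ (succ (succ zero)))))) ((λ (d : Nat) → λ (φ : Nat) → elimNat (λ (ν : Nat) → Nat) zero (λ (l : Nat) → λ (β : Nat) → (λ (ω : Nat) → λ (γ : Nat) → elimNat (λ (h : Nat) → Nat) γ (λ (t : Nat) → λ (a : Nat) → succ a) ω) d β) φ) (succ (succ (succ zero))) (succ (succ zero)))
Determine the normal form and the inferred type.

resulting normal form:
  succ (succ (succ (succ (succ (succ (succ (succ (succ (succ (succ (succ zero)))))))))))
type:
  Nat


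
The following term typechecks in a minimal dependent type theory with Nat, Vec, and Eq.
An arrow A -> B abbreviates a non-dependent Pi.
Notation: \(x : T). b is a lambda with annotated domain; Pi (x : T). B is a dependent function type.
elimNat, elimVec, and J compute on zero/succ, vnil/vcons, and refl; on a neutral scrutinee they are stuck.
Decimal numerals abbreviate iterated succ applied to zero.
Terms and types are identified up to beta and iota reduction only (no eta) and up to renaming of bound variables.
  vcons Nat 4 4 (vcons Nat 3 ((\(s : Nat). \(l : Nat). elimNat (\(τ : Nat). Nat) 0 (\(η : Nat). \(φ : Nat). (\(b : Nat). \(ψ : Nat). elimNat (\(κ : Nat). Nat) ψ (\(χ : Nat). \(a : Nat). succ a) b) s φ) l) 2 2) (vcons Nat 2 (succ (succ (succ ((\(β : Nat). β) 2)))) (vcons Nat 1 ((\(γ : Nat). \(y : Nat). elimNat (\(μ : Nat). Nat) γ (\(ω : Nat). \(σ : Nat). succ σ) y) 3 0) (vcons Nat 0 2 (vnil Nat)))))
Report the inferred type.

the term's type:
  Vec Nat 5


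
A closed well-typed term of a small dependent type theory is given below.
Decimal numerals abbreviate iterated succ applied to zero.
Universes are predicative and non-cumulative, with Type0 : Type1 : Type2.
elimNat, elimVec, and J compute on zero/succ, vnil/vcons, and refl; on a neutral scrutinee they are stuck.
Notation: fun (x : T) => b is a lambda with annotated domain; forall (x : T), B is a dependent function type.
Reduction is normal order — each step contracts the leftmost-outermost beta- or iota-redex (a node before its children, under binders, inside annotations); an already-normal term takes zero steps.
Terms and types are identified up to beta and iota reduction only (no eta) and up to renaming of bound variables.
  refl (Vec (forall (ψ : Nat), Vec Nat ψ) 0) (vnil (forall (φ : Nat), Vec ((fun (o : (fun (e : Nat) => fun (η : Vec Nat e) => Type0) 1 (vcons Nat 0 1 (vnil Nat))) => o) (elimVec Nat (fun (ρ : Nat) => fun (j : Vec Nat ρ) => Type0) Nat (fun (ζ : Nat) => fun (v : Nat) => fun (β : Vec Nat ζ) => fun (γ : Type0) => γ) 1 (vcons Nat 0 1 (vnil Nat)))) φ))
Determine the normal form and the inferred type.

resulting normal form:
  refl (Vec (forall (ψ : Nat), Vec Nat ψ) 0) (vnil (forall (φ : Nat), Vec Nat φ))
inferred type:
  Eq (Vec (forall (ψ : Nat), Vec Nat ψ) 0) (vnil (forall (φ : Nat), Vec Nat φ)) (vnil (forall (o : Nat), Vec Nat o))


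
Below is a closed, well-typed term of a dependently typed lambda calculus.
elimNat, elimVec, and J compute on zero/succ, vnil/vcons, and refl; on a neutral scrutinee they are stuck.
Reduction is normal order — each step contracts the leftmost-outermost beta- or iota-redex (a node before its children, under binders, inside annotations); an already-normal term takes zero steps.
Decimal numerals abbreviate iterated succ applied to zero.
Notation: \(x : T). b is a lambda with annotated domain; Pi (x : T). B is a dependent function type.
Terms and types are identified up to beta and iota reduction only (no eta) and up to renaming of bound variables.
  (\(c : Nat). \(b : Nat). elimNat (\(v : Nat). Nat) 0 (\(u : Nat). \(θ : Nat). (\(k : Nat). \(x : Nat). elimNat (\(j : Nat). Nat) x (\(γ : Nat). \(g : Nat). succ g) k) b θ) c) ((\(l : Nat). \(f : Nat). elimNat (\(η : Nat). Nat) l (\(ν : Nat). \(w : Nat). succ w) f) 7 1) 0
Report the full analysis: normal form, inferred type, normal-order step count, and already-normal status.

reduced normal form:
  0
type:
  Nat
reduction steps (normal order): 36
started in normal form: no
first contracted redex: a beta-redex


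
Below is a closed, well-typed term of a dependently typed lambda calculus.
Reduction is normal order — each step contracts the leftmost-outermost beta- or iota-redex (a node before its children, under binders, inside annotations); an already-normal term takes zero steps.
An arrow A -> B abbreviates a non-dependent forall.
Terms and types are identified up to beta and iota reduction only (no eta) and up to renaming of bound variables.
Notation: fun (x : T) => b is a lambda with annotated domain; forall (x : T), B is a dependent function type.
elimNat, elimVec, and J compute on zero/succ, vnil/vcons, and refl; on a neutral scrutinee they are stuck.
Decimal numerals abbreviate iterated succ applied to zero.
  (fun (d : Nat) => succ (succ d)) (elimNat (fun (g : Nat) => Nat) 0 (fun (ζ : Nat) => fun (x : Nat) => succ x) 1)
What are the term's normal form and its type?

reduced normal form:
  3
type:
  Nat


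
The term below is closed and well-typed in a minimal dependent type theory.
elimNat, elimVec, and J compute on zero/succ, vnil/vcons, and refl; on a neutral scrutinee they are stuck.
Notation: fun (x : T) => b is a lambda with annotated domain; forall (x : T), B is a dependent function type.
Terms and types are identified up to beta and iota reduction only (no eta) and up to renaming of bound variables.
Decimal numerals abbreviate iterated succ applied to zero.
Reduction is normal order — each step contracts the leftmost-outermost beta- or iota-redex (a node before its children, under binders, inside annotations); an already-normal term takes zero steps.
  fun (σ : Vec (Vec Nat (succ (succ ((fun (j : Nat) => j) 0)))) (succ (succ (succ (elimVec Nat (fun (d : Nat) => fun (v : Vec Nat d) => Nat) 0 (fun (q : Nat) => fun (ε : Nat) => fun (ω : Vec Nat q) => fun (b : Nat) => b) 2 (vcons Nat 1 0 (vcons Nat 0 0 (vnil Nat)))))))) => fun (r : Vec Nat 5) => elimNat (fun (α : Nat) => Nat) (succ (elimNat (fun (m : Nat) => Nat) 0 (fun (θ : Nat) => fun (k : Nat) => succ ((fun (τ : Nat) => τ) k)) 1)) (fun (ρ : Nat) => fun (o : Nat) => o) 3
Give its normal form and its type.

normal form:
  fun (σ : Vec (Vec Nat 2) 3) => fun (j : Vec Nat 5) => 2
the term's type:
  forall (σ : Vec (Vec Nat 2) 3), forall (j : Vec Nat 5), Nat
observation: reduction starts at a beta-redex, and 27 normal-order steps reach the normal form.


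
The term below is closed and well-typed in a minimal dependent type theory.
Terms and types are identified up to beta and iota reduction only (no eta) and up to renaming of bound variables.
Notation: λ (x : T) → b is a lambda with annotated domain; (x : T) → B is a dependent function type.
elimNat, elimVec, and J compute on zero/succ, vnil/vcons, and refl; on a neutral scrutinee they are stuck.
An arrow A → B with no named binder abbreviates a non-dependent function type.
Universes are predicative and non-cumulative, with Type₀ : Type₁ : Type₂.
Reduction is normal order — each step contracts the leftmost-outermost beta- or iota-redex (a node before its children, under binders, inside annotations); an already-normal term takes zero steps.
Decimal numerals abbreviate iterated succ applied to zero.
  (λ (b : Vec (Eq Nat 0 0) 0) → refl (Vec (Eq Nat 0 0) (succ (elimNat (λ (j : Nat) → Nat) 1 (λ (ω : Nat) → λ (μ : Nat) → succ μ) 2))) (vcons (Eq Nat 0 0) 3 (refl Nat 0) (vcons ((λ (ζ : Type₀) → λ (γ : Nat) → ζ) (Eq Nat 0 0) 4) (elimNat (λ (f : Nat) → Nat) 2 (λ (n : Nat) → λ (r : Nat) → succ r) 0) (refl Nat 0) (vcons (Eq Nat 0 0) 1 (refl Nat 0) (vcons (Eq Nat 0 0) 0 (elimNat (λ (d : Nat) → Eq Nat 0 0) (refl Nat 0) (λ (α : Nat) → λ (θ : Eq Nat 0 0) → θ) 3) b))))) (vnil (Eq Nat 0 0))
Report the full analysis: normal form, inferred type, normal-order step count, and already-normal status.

reduced normal form:
  refl (Vec (Eq Nat 0 0) 4) (vcons (Eq Nat 0 0) 3 (refl Nat 0) (vcons (Eq Nat 0 0) 2 (refl Nat 0) (vcons (Eq Nat 0 0) 1 (refl Nat 0) (vcons (Eq Nat 0 0) 0 (refl Nat 0) (vnil (Eq Nat 0 0))))))
the term's type:
  Eq (Vec (Eq Nat 0 0) 4) (vcons (Eq Nat 0 0) 3 (refl Nat 0) (vcons (Eq Nat 0 0) 2 (refl Nat 0) (vcons (Eq Nat 0 0) 1 (refl Nat 0) (vcons (Eq Nat 0 0) 0 (refl Nat 0) (vnil (Eq Nat 0 0)))))) (vcons (Eq Nat 0 0) 3 (refl Nat 0) (vcons (Eq Nat 0 0) 2 (refl Nat 0) (vcons (Eq Nat 0 0) 1 (refl Nat 0) (vcons (Eq Nat 0 0) 0 (refl Nat 0) (vnil (Eq Nat 0 0))))))
steps to reach normal form (normal order): 21
term was already normal: no
first contracted redex: a beta-redex


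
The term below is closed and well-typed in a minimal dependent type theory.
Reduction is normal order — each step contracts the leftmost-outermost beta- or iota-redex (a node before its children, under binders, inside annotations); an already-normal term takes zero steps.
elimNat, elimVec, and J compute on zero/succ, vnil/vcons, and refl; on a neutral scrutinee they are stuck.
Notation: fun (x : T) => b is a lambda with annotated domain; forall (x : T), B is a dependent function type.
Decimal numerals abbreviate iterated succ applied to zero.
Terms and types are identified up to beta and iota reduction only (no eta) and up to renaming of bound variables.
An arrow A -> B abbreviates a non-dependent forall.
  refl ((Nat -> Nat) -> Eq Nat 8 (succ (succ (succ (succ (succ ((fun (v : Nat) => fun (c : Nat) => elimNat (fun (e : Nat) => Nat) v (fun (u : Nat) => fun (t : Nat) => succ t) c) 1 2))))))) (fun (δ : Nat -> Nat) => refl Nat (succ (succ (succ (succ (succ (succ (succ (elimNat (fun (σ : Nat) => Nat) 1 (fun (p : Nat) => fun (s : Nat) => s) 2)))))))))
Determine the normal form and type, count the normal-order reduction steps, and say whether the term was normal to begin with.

reduced normal form:
  refl ((Nat -> Nat) -> Eq Nat 8 8) (fun (v : Nat -> Nat) => refl Nat 8)
inferred type:
  Eq ((Nat -> Nat) -> Eq Nat 8 8) (fun (v : Nat -> Nat) => refl Nat 8) (fun (c : Nat -> Nat) => refl Nat 8)
steps to reach normal form (normal order): 16
started in normal form: no
first redex: a beta-redex


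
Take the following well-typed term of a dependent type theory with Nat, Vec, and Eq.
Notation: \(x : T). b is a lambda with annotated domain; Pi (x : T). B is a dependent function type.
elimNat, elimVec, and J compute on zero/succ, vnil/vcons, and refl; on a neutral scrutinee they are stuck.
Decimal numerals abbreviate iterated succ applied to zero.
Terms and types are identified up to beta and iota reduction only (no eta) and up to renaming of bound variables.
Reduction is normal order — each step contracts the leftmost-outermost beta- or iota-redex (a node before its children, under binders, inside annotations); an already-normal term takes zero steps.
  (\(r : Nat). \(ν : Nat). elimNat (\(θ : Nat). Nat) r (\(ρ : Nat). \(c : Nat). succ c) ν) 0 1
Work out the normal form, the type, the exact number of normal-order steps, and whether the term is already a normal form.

resulting normal form:
  1
inferred type:
  Nat
reduction steps (normal order): 6
term was already normal: no
first redex: a beta-redex


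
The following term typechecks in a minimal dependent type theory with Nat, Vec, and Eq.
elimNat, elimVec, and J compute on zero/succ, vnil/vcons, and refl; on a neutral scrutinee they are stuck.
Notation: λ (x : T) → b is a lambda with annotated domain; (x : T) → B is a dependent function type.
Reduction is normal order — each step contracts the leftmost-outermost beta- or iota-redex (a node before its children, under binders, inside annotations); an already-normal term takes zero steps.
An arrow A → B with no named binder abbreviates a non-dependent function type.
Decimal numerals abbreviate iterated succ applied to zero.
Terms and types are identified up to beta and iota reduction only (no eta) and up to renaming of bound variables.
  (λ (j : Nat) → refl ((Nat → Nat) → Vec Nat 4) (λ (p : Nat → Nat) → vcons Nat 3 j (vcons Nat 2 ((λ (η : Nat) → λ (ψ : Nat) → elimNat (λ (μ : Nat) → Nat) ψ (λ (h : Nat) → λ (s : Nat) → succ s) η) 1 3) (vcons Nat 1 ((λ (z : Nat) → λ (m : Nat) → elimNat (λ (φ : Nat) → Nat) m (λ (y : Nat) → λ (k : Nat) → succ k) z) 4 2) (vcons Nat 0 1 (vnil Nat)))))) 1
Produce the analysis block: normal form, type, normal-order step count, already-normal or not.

normal form:
  refl ((Nat → Nat) → Vec Nat 4) (λ (j : Nat → Nat) → vcons Nat 3 1 (vcons Nat 2 4 (vcons Nat 1 6 (vcons Nat 0 1 (vnil Nat)))))
the term's type:
  Eq ((Nat → Nat) → Vec Nat 4) (λ (j : Nat → Nat) → vcons Nat 3 1 (vcons Nat 2 4 (vcons Nat 1 6 (vcons Nat 0 1 (vnil Nat))))) (λ (p : Nat → Nat) → vcons Nat 3 1 (vcons Nat 2 4 (vcons Nat 1 6 (vcons Nat 0 1 (vnil Nat)))))
normal-order step count: 22
started in normal form: no
first redex: a beta-redex


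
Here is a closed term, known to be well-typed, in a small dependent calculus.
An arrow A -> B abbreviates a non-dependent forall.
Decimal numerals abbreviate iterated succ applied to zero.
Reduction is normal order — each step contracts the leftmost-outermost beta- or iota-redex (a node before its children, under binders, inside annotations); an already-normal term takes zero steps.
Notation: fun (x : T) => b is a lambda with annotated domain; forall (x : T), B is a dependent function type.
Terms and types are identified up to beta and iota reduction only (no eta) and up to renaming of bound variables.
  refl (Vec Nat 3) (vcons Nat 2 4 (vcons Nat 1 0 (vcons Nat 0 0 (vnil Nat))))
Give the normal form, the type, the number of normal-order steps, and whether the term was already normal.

normal form:
  refl (Vec Nat 3) (vcons Nat 2 4 (vcons Nat 1 0 (vcons Nat 0 0 (vnil Nat))))
inferred type:
  Eq (Vec Nat 3) (vcons Nat 2 4 (vcons Nat 1 0 (vcons Nat 0 0 (vnil Nat)))) (vcons Nat 2 4 (vcons Nat 1 0 (vcons Nat 0 0 (vnil Nat))))
normal-order step count: 0
already normal: yes


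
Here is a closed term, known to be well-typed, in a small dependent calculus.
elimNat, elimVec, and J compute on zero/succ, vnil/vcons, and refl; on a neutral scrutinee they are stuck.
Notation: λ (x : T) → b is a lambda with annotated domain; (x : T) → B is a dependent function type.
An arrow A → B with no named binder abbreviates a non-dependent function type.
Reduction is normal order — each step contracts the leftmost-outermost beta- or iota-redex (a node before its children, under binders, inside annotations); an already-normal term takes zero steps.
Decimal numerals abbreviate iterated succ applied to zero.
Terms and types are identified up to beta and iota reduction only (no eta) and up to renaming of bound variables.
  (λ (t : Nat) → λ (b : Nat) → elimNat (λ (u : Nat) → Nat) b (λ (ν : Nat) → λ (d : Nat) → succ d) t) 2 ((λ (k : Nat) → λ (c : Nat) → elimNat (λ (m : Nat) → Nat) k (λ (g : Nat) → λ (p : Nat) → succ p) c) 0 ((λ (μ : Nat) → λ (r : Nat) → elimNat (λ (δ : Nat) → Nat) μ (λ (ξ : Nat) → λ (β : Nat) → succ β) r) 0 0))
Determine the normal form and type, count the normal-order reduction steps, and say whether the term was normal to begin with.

reduced normal form:
  2
type:
  Nat
reduction steps (normal order): 15
started in normal form: no
first redex: a beta-redex


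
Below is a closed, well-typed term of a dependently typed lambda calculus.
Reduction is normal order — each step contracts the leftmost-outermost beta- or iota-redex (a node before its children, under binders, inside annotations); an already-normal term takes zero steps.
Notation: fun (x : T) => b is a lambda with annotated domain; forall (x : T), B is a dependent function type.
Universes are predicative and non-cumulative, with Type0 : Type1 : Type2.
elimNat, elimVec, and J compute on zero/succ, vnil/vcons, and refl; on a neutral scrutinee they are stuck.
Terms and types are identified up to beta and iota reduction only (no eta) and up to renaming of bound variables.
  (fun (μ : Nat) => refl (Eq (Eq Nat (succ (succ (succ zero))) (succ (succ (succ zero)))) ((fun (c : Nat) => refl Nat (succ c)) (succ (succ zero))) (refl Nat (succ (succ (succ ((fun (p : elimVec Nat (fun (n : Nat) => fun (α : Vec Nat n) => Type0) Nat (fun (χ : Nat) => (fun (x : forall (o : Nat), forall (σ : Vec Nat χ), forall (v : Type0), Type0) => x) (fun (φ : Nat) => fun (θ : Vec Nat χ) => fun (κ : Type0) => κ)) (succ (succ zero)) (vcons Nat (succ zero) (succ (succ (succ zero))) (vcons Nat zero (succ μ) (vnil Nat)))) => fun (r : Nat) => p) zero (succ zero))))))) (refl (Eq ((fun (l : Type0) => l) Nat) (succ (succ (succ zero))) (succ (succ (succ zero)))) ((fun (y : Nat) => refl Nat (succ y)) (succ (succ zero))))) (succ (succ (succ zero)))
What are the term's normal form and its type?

normal form:
  refl (Eq (Eq Nat (succ (succ (succ zero))) (succ (succ (succ zero)))) (refl Nat (succ (succ (succ zero)))) (refl Nat (succ (succ (succ zero))))) (refl (Eq Nat (succ (succ (succ zero))) (succ (succ (succ zero)))) (refl Nat (succ (succ (succ zero)))))
type:
  Eq (Eq (Eq Nat (succ (succ (succ zero))) (succ (succ (succ zero)))) (refl Nat (succ (succ (succ zero)))) (refl Nat (succ (succ (succ zero))))) (refl (Eq Nat (succ (succ (succ zero))) (succ (succ (succ zero)))) (refl Nat (succ (succ (succ zero))))) (refl (Eq Nat (succ (succ (succ zero))) (succ (succ (succ zero)))) (refl Nat (succ (succ (succ zero)))))
observation: the term reaches its normal form after 6 normal-order steps.


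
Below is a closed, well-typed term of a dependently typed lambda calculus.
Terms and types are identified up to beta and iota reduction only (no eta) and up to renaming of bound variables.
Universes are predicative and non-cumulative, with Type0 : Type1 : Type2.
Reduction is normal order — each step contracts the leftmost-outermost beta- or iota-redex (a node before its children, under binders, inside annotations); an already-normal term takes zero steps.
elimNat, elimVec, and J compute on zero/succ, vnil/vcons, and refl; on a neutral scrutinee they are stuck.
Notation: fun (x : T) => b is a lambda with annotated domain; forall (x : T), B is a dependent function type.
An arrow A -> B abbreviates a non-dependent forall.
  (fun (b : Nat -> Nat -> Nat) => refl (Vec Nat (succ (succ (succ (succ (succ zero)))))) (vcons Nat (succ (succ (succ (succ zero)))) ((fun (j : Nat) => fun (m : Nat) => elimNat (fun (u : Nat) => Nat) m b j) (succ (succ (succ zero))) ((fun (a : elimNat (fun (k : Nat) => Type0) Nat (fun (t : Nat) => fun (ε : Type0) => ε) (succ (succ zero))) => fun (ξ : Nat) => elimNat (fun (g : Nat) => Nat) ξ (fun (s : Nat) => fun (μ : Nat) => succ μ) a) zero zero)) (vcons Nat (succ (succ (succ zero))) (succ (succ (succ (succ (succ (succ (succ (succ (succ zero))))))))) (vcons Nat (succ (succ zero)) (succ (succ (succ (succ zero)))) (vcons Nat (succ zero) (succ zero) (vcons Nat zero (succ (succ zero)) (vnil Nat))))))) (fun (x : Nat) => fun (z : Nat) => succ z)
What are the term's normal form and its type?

normal form:
  refl (Vec Nat (succ (succ (succ (succ (succ zero)))))) (vcons Nat (succ (succ (succ (succ zero)))) (succ (succ (succ zero))) (vcons Nat (succ (succ (succ zero))) (succ (succ (succ (succ (succ (succ (succ (succ (succ zero))))))))) (vcons Nat (succ (succ zero)) (succ (succ (succ (succ zero)))) (vcons Nat (succ zero) (succ zero) (vcons Nat zero (succ (succ zero)) (vnil Nat))))))
type:
  Eq (Vec Nat (succ (succ (succ (succ (succ zero)))))) (vcons Nat (succ (succ (succ (succ zero)))) (succ (succ (succ zero))) (vcons Nat (succ (succ (succ zero))) (succ (succ (succ (succ (succ (succ (succ (succ (succ zero))))))))) (vcons Nat (succ (succ zero)) (succ (succ (succ (succ zero)))) (vcons Nat (succ zero) (succ zero) (vcons Nat zero (succ (succ zero)) (vnil Nat)))))) (vcons Nat (succ (succ (succ (succ zero)))) (succ (succ (succ zero))) (vcons Nat (succ (succ (succ zero))) (succ (succ (succ (succ (succ (succ (succ (succ (succ zero))))))))) (vcons Nat (succ (succ zero)) (succ (succ (succ (succ zero)))) (vcons Nat (succ zero) (succ zero) (vcons Nat zero (succ (succ zero)) (vnil Nat))))))


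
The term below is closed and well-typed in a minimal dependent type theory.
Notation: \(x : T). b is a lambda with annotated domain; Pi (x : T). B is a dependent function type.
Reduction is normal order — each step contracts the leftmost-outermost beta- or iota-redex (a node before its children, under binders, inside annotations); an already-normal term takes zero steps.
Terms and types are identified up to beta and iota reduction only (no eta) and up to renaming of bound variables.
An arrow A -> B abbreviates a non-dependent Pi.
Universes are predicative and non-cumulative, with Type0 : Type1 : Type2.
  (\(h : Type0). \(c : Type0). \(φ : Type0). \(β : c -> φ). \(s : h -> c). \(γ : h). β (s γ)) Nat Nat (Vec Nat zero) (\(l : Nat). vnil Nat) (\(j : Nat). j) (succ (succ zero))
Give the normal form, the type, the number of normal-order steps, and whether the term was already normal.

normal form:
  vnil Nat
the term's type:
  Vec Nat zero
reduction steps (normal order): 7
already normal: no
first redex: a beta-redex


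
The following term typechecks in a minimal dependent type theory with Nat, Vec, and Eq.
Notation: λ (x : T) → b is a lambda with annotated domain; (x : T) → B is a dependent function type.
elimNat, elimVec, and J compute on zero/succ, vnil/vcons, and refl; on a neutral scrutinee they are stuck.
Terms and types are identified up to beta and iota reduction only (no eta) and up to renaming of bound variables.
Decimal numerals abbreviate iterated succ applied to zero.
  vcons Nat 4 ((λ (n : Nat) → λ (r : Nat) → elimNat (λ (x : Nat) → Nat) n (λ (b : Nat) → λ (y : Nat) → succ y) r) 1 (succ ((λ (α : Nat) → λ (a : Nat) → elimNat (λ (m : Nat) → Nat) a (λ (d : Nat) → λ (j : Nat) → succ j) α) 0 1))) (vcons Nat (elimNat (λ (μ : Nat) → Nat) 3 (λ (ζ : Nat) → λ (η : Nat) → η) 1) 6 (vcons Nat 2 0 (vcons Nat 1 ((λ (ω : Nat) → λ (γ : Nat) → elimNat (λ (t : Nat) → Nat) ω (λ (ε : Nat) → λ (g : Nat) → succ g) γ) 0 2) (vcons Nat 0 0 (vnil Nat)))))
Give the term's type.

the term's type:
  Vec Nat 5


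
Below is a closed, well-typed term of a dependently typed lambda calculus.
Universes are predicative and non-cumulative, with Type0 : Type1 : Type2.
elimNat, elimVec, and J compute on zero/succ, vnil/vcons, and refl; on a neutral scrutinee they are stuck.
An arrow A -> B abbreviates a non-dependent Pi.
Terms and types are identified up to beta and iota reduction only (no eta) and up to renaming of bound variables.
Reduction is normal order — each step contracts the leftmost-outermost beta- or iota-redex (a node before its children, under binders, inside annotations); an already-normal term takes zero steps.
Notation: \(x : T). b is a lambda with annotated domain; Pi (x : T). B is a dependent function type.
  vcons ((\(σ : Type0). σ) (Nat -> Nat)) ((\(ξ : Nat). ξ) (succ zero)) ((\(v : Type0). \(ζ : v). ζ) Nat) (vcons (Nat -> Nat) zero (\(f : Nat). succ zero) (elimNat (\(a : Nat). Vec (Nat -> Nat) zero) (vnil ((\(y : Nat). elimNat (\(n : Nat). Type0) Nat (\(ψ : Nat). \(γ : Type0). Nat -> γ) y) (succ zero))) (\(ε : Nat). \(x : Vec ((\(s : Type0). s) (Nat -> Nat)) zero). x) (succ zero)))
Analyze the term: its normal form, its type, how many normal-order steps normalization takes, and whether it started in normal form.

reduced normal form:
  vcons (Nat -> Nat) (succ zero) (\(σ : Nat). σ) (vcons (Nat -> Nat) zero (\(ξ : Nat). succ zero) (vnil (Nat -> Nat)))
the term's type:
  Vec (Nat -> Nat) (succ (succ zero))
steps to reach normal form (normal order): 12
started in normal form: no
first redex: a beta-redex


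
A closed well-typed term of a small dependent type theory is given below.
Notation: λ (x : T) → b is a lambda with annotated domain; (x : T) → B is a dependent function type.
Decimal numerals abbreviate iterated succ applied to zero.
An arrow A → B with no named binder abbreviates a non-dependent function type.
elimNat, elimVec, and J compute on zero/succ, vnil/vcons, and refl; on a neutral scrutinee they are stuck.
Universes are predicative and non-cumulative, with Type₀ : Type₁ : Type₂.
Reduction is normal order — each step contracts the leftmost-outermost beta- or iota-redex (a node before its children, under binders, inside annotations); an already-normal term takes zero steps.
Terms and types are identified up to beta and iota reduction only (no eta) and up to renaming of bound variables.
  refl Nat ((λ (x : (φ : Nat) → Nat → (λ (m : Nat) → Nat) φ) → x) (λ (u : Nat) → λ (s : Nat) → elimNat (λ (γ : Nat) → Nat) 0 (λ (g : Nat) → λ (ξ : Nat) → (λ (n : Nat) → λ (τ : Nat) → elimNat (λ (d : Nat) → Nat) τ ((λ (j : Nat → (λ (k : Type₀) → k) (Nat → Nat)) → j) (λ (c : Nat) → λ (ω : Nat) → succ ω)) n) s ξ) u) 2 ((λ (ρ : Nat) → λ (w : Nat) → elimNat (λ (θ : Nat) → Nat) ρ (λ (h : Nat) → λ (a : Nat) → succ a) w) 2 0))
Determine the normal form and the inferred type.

reduced normal form:
  refl Nat 4
inferred type:
  Eq Nat 4 4


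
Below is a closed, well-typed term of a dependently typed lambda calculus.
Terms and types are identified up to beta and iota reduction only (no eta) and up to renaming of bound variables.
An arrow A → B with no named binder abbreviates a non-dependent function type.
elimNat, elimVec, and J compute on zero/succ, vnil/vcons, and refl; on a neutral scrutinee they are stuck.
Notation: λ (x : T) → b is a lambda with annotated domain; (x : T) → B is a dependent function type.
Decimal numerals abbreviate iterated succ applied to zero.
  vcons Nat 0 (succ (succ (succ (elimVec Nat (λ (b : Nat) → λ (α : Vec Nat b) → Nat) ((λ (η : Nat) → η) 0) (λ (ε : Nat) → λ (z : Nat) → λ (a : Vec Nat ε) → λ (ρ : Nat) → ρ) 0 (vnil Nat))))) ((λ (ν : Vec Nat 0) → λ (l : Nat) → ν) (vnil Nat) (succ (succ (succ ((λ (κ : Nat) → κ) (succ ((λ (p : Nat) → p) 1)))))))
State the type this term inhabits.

inferred type:
  Vec Nat 1


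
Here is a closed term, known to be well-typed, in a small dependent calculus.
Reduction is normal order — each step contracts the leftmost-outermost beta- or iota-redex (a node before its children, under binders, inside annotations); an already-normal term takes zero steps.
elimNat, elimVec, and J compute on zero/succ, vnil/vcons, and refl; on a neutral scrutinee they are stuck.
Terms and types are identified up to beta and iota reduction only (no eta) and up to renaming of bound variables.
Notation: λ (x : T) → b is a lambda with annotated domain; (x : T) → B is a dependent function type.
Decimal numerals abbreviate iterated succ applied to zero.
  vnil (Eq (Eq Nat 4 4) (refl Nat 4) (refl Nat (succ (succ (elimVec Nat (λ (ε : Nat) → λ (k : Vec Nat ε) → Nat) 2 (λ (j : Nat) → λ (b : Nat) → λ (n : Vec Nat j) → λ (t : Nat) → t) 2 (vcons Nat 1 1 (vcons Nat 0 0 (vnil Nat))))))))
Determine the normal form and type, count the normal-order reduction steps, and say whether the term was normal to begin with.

resulting normal form:
  vnil (Eq (Eq Nat 4 4) (refl Nat 4) (refl Nat 4))
type:
  Vec (Eq (Eq Nat 4 4) (refl Nat 4) (refl Nat 4)) 0
normal-order step count: 11
started in normal form: no
first redex: an elimVec iota-redex


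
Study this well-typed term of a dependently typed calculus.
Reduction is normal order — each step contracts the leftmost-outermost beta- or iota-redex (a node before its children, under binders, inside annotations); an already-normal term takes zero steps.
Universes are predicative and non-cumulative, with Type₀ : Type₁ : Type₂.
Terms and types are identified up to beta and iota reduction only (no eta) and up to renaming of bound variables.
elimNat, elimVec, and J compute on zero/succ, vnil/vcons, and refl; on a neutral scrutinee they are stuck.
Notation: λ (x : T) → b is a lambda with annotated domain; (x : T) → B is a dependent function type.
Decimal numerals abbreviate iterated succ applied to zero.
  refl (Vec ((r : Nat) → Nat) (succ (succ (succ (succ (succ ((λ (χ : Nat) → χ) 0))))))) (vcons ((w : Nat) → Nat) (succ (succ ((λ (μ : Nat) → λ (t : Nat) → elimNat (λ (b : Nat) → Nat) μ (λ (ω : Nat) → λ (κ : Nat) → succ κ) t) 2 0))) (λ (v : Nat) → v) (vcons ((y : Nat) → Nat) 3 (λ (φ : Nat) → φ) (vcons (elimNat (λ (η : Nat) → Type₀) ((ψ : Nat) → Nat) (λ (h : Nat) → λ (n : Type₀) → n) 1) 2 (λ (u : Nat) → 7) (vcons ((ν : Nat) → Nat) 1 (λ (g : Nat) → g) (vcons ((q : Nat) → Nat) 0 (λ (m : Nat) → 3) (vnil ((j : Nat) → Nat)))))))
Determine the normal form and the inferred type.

resulting normal form:
  refl (Vec ((r : Nat) → Nat) 5) (vcons ((χ : Nat) → Nat) 4 (λ (w : Nat) → w) (vcons ((μ : Nat) → Nat) 3 (λ (t : Nat) → t) (vcons ((b : Nat) → Nat) 2 (λ (ω : Nat) → 7) (vcons ((κ : Nat) → Nat) 1 (λ (v : Nat) → v) (vcons ((y : Nat) → Nat) 0 (λ (φ : Nat) → 3) (vnil ((η : Nat) → Nat)))))))
inferred type:
  Eq (Vec ((r : Nat) → Nat) 5) (vcons ((χ : Nat) → Nat) 4 (λ (w : Nat) → w) (vcons ((μ : Nat) → Nat) 3 (λ (t : Nat) → t) (vcons ((b : Nat) → Nat) 2 (λ (ω : Nat) → 7) (vcons ((κ : Nat) → Nat) 1 (λ (v : Nat) → v) (vcons ((y : Nat) → Nat) 0 (λ (φ : Nat) → 3) (vnil ((η : Nat) → Nat))))))) (vcons ((ψ : Nat) → Nat) 4 (λ (h : Nat) → h) (vcons ((n : Nat) → Nat) 3 (λ (u : Nat) → u) (vcons ((ν : Nat) → Nat) 2 (λ (g : Nat) → 7) (vcons ((q : Nat) → Nat) 1 (λ (m : Nat) → m) (vcons ((j : Nat) → Nat) 0 (λ (s : Nat) → 3) (vnil ((f : Nat) → Nat)))))))
observation: reduction starts at a beta-redex, and 8 normal-order steps reach the normal form.


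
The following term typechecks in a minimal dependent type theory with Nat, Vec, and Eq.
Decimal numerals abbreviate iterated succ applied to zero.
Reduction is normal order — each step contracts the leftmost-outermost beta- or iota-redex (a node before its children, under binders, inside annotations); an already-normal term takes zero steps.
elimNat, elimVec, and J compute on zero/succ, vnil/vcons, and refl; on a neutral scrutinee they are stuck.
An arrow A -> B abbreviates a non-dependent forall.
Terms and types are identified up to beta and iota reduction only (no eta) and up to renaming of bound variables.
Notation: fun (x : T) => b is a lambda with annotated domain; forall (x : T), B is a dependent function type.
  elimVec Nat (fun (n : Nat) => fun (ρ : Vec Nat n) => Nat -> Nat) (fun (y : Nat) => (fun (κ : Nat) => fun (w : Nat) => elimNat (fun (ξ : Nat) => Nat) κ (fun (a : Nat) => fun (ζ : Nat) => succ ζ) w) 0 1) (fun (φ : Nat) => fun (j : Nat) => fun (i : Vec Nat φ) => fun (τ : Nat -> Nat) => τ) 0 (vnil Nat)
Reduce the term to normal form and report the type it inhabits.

reduced normal form:
  fun (n : Nat) => 1
inferred type:
  Nat -> Nat


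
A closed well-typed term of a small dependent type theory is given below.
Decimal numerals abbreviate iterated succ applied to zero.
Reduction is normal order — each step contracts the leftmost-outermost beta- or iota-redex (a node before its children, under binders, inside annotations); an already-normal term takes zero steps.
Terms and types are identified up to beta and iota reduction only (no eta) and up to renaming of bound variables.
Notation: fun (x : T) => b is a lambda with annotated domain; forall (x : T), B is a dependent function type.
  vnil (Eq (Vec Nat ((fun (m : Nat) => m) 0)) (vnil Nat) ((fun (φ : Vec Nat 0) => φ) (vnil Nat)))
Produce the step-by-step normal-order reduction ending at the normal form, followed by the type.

normal-order reduction sequence:
  vnil (Eq (Vec Nat ((fun (m : Nat) => m) 0)) (vnil Nat) ((fun (φ : Vec Nat 0) => φ) (vnil Nat)))
  ~> vnil (Eq (Vec Nat 0) (vnil Nat) ((fun (m : Vec Nat 0) => m) (vnil Nat)))
  ~> vnil (Eq (Vec Nat 0) (vnil Nat) (vnil Nat))
type:
  Vec (Eq (Vec Nat 0) (vnil Nat) (vnil Nat)) 0


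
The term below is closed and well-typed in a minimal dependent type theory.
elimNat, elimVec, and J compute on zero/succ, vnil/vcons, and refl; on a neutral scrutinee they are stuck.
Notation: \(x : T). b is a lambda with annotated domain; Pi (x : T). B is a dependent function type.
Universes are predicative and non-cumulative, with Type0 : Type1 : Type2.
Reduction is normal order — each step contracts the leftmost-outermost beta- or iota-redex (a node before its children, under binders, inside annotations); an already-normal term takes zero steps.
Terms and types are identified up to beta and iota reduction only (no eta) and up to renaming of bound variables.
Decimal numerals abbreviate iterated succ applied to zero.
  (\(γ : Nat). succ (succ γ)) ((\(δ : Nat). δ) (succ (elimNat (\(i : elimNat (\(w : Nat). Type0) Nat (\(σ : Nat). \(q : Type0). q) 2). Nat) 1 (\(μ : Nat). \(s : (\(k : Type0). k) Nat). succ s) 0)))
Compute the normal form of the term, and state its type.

resulting normal form:
  4
the term's type:
  Nat
observation: the term reaches its normal form after 3 normal-order steps.


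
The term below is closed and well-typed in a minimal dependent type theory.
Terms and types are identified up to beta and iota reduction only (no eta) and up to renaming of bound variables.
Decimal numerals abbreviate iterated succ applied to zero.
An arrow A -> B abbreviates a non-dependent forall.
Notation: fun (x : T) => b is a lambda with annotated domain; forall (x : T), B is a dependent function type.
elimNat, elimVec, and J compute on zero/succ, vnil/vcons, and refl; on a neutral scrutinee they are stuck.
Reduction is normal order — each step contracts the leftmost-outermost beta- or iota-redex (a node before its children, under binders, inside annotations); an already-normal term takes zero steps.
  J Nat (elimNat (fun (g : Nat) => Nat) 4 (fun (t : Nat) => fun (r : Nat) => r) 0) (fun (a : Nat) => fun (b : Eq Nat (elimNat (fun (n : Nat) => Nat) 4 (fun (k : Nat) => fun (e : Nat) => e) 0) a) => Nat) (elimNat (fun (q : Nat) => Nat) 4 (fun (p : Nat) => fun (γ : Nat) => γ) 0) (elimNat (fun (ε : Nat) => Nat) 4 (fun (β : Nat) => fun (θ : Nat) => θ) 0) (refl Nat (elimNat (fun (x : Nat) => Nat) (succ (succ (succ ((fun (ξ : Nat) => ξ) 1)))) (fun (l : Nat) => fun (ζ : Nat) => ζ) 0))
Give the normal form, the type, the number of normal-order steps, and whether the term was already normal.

resulting normal form:
  4
inferred type:
  Nat
steps to reach normal form (normal order): 2
term was already normal: no
first redex: a J iota-redex


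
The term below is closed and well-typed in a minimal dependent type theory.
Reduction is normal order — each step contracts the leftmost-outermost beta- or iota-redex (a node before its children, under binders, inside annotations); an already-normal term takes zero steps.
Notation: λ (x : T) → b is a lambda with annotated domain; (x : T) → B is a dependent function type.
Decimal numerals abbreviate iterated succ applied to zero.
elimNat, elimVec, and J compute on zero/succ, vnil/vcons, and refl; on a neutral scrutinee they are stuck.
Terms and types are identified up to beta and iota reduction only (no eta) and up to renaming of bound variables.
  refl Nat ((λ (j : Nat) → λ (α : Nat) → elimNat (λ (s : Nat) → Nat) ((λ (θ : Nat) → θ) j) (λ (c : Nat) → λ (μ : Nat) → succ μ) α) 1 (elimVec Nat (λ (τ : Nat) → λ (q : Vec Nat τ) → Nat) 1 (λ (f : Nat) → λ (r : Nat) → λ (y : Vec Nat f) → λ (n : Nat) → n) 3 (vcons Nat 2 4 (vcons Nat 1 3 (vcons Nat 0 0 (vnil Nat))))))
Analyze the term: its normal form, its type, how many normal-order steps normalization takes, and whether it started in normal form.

reduced normal form:
  refl Nat 2
the term's type:
  Eq Nat 2 2
reduction steps (normal order): 23
term was already normal: no
first contracted redex: a beta-redex


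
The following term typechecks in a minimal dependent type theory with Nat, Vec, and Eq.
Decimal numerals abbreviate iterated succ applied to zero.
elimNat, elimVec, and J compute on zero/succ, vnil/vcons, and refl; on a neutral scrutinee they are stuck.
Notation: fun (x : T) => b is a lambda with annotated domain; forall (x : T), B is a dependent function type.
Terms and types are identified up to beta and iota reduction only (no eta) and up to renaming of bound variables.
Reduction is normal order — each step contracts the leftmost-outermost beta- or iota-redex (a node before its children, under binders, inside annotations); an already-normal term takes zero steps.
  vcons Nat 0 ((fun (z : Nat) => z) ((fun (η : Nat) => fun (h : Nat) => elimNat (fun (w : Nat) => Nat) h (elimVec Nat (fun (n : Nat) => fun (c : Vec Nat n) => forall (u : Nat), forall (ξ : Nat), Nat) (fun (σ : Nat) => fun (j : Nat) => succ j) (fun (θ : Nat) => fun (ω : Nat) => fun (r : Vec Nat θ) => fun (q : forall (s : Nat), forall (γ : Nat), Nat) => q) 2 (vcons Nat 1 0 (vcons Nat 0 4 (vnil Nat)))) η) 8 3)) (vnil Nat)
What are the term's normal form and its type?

normal form:
  vcons Nat 0 11 (vnil Nat)
the term's type:
  Vec Nat 1


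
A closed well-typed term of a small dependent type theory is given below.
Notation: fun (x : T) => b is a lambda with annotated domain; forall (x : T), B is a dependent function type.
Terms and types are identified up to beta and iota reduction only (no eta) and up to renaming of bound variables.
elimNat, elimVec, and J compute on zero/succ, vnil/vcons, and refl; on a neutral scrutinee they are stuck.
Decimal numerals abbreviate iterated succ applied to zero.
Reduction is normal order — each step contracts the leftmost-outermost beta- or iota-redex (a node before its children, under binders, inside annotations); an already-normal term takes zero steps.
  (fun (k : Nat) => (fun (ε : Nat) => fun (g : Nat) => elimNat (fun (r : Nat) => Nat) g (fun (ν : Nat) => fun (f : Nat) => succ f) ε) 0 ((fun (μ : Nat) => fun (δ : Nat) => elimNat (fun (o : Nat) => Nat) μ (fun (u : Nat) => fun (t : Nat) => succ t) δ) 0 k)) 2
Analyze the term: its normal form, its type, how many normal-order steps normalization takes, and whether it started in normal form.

resulting normal form:
  2
type:
  Nat
normal-order step count: 13
term was already normal: no
first redex: a beta-redex
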